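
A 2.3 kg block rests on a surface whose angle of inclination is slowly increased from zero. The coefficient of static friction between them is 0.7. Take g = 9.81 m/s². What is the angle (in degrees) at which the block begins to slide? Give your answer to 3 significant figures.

At the threshold of sliding, static friction is at its maximum μ_s N and exactly balances the weight component along the incline: mg sin θ = μ_s mg cos θ.
Hence tan θ = μ_s = 0.7, so θ = arctan(0.7) = 34.9920°.

35.0°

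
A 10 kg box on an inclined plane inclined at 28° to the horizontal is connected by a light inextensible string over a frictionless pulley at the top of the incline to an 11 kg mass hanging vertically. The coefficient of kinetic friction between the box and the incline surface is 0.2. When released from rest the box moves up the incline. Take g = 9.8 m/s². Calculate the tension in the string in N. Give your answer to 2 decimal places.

84.50 N

For the box on the incline: the weight component along the slope is m₁g sin 28° = 10 × 9.8 × 0.4695 = 46.011 N and the normal force is N = m₁g cos 28° = 86.529 N.
Kinetic friction opposes the box's motion up the incline: f = μN = 0.2 × 86.529 = 17.306 N acting down the slope.
Newton's second law for the box (up-slope positive): T − 46.011 − 17.306 = 10 a. For the hanging mass (downward positive): 11 × 9.8 − T = 11 a.
Adding the two equations eliminates T: 44.483 = 21 a, so a = 2.1182 m/s².
Then from the hanging mass's equation, T = 11 × (9.8 − 2.1182) = 84.500 N.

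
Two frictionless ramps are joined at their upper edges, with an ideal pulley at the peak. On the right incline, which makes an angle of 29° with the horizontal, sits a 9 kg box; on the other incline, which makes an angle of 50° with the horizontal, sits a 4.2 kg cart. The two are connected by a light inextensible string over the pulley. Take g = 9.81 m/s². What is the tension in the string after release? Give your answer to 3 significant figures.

Resolve each weight along its own incline: the 9 kg mass has component 9 × 9.81 × sin 29° = 42.804 N down its slope, and the 4.2 kg mass has 4.2 × 9.81 × sin 50° = 31.563 N down its slope.
The 9 kg side's 42.804 N exceeds the other side's 31.563 N, so that mass slides down and the 4.2 kg mass slides up. Taking that direction as positive, Newton's second law for the whole system gives 42.804 − 31.563 = (9 + 4.2) a, so a = 11.241 / 13.2 = 0.8516 m/s².
For the 4.2 kg mass (up-slope positive): T − 31.563 = 4.2 × 0.8516, so T = 35.140 N.

35.1 N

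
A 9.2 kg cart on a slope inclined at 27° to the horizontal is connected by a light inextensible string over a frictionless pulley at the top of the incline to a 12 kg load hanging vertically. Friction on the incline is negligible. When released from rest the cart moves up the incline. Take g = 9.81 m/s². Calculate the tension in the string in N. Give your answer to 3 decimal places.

For the cart on the incline: the weight component along the slope is m₁g sin 27° = 9.2 × 9.81 × 0.4540 = 40.974 N and the normal force is N = m₁g cos 27° = 80.415 N.
Newton's second law for the cart (up-slope positive): T − 40.974 = 9.2 a. For the hanging load (downward positive): 12 × 9.81 − T = 12 a.
Adding the two equations eliminates T: 76.746 = 21.2 a, so a = 3.6201 m/s².
Then from the hanging load's equation, T = 12 × (9.81 − 3.6201) = 74.279 N.

74.279 N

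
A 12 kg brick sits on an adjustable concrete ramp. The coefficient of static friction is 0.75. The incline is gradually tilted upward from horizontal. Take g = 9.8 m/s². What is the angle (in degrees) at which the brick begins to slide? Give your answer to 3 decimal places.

At the threshold of sliding, static friction is at its maximum μ_s N and exactly balances the weight component along the incline: mg sin θ = μ_s mg cos θ.
Hence tan θ = μ_s = 0.75, so θ = arctan(0.75) = 36.8699°.

36.870°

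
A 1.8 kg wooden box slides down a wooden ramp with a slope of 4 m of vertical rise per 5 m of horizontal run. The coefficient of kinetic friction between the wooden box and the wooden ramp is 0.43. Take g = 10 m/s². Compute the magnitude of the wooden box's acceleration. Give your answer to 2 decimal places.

Resolving the weight along the incline: the component pulling the wooden box down the slope is mg sin 38.66° = 1.8 × 10 × 0.6247 = 11.245 N, and the normal force is N = mg cos 38.66° = 1.8 × 10 × 0.7809 = 14.056 N.
Kinetic friction acts up the slope with magnitude f = μN = 0.43 × 14.056 = 6.044 N.
Net force along the incline is 11.245 − 6.044 = 5.201 N, so a = 5.201 / 1.8 = 2.8894 m/s².

2.89 m/s²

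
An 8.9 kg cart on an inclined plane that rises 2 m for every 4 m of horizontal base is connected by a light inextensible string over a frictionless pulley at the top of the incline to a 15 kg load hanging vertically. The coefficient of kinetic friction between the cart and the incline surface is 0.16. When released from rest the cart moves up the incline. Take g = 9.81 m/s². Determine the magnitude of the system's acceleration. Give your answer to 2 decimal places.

4.00 m/s²

For the cart on the incline: the weight component along the slope is m₁g sin 26.57° = 8.9 × 9.81 × 0.4472 = 39.045 N and the normal force is N = m₁g cos 26.57° = 78.092 N.
Kinetic friction opposes the cart's motion up the incline: f = μN = 0.16 × 78.092 = 12.495 N acting down the slope.
Newton's second law for the cart (up-slope positive): T − 39.045 − 12.495 = 8.9 a. For the hanging load (downward positive): 15 × 9.81 − T = 15 a.
Adding the two equations eliminates T: 95.610 = 23.9 a, so a = 4.0004 m/s².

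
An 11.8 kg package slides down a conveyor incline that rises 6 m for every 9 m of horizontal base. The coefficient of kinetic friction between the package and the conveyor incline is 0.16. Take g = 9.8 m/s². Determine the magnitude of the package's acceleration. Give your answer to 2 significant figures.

4.1 m/s²

Resolving the weight along the incline: the component pulling the package down the slope is mg sin 33.69° = 11.8 × 9.8 × 0.5547 = 64.146 N, and the normal force is N = mg cos 33.69° = 11.8 × 9.8 × 0.8321 = 96.224 N.
Kinetic friction acts up the slope with magnitude f = μN = 0.16 × 96.224 = 15.396 N.
Net force along the incline is 64.146 − 15.396 = 48.750 N, so a = 48.750 / 11.8 = 4.1314 m/s².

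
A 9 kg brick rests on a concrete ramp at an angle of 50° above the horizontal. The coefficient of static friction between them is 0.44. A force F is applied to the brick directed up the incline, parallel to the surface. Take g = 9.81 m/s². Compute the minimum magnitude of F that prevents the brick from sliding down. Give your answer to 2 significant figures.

43 N

The normal force is N = mg cos 50° = 56.752 N. With F at its minimum the brick is on the verge of sliding down, so static friction is at its maximum μ_s N = 0.44 × 56.752 = 24.971 N and acts up the slope.
Equilibrium along the incline: F + μ_s N = mg sin 50°, so F = 67.634 − 24.971 = 42.663 N.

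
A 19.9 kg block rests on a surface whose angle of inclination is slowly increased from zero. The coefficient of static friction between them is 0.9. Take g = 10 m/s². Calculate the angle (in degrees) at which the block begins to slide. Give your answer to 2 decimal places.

41.99°

At the threshold of sliding, static friction is at its maximum μ_s N and exactly balances the weight component along the incline: mg sin θ = μ_s mg cos θ.
Hence tan θ = μ_s = 0.9, so θ = arctan(0.9) = 41.9872°.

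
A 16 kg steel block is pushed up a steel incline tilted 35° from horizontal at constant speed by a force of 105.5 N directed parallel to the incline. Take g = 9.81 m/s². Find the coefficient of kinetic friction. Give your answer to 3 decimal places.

At constant speed ΣF = 0 along the incline. The applied 105.5 N acts up the slope; the weight component mg sin 35° = 90.029 N and kinetic friction μN both act down the slope.
So 105.5 = 90.029 + μ × 128.574, giving μ = (105.5 − 90.029) / 128.574 = 0.1203.

0.120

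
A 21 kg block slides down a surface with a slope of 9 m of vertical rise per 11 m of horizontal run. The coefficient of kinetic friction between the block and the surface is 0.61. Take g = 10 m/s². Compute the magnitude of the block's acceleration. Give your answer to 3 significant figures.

1.61 m/s²

Resolving the weight along the incline: the component pulling the block down the slope is mg sin 39.29° = 21 × 10 × 0.6332 = 132.972 N, and the normal force is N = mg cos 39.29° = 21 × 10 × 0.7740 = 162.540 N.
Kinetic friction acts up the slope with magnitude f = μN = 0.61 × 162.540 = 99.149 N.
Net force along the incline is 132.972 − 99.149 = 33.823 N, so a = 33.823 / 21 = 1.6106 m/s².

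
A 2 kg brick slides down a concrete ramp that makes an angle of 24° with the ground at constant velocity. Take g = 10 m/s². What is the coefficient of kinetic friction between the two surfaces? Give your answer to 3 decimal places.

0.445

At constant velocity the net force along the incline is zero: mg sin 24° = μ mg cos 24°.
So μ = tan 24° = 0.4067 / 0.9135 = 0.4452.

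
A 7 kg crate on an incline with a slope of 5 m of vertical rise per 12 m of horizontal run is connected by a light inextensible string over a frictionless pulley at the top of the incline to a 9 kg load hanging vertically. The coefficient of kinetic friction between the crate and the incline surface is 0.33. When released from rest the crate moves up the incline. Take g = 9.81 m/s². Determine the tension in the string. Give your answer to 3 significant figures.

For the crate on the incline: the weight component along the slope is m₁g sin 22.62° = 7 × 9.81 × 0.3846 = 26.410 N and the normal force is N = m₁g cos 22.62° = 63.388 N.
Kinetic friction opposes the crate's motion up the incline: f = μN = 0.33 × 63.388 = 20.918 N acting down the slope.
Newton's second law for the crate (up-slope positive): T − 26.410 − 20.918 = 7 a. For the hanging load (downward positive): 9 × 9.81 − T = 9 a.
Adding the two equations eliminates T: 40.962 = 16 a, so a = 2.5601 m/s².
Then from the hanging load's equation, T = 9 × (9.81 − 2.5601) = 65.249 N.

65.2 N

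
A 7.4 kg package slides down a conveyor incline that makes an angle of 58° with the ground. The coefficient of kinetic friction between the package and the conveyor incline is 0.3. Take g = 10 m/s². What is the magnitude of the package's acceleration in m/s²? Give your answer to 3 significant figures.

Resolving the weight along the incline: the component pulling the package down the slope is mg sin 58° = 7.4 × 10 × 0.8480 = 62.752 N, and the normal force is N = mg cos 58° = 7.4 × 10 × 0.5299 = 39.213 N.
Kinetic friction acts up the slope with magnitude f = μN = 0.3 × 39.213 = 11.764 N.
Net force along the incline is 62.752 − 11.764 = 50.988 N, so a = 50.988 / 7.4 = 6.8903 m/s².

6.89 m/s²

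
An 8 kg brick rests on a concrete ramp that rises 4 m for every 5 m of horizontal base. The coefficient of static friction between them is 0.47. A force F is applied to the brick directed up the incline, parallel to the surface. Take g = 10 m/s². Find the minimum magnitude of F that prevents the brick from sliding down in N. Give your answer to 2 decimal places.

The normal force is N = mg cos 38.66° = 62.470 N. With F at its minimum the brick is on the verge of sliding down, so static friction is at its maximum μ_s N = 0.47 × 62.470 = 29.361 N and acts up the slope.
Equilibrium along the incline: F + μ_s N = mg sin 38.66°, so F = 49.976 − 29.361 = 20.615 N.

20.61 N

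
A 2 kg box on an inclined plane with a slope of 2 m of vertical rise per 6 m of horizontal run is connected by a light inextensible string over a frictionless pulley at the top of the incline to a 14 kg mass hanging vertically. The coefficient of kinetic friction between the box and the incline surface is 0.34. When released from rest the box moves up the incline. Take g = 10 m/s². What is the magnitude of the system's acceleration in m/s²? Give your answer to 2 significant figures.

8.0 m/s²

For the box on the incline: the weight component along the slope is m₁g sin 18.43° = 2 × 10 × 0.3162 = 6.324 N and the normal force is N = m₁g cos 18.43° = 18.974 N.
Kinetic friction opposes the box's motion up the incline: f = μN = 0.34 × 18.974 = 6.451 N acting down the slope.
Newton's second law for the box (up-slope positive): T − 6.324 − 6.451 = 2 a. For the hanging mass (downward positive): 14 × 10 − T = 14 a.
Adding the two equations eliminates T: 127.225 = 16 a, so a = 7.9516 m/s².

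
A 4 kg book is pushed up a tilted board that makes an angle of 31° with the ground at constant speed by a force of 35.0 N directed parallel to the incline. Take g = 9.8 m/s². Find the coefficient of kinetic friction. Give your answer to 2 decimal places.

0.44

At constant speed ΣF = 0 along the incline. The applied 35.0 N acts up the slope; the weight component mg sin 31° = 20.189 N and kinetic friction μN both act down the slope.
So 35.0 = 20.189 + μ × 33.601, giving μ = (35.0 − 20.189) / 33.601 = 0.4408.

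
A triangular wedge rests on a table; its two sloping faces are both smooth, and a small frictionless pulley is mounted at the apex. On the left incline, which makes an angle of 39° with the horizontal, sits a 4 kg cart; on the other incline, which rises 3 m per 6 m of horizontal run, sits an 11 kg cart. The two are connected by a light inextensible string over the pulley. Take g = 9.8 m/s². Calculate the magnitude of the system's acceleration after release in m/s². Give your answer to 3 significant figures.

Resolve each weight along its own incline: the 4 kg mass has component 4 × 9.8 × sin 39° = 24.669 N down its slope, and the 11 kg mass has 11 × 9.8 × sin 26.57° = 48.210 N down its slope.
The 11 kg side's 48.210 N exceeds the other side's 24.669 N, so that mass slides down and the 4 kg mass slides up. Taking that direction as positive, Newton's second law for the whole system gives 48.210 − 24.669 = (4 + 11) a, so a = 23.541 / 15 = 1.5694 m/s².

1.57 m/s²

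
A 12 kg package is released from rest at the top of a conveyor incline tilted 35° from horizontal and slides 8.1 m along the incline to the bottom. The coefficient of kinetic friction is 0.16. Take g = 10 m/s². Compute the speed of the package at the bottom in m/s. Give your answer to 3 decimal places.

The weight component along the incline is mg sin 35° = 68.829 N and the normal force is N = mg cos 35° = 98.298 N.
Friction up the slope is f = μN = 0.16 × 98.298 = 15.728 N, so the net downslope force is 68.829 − 15.728 = 53.101 N and a = 53.101 / 12 = 4.4251 m/s².
Starting from rest over a distance of 8.1 m, v² = 2aL = 2 × 4.4251 × 8.1 = 71.6866, so v = 8.4668 m/s.

8.467 m/s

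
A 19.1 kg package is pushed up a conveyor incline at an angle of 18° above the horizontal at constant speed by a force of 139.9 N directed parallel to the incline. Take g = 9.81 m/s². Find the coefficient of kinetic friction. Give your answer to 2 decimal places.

At constant speed ΣF = 0 along the incline. The applied 139.9 N acts up the slope; the weight component mg sin 18° = 57.901 N and kinetic friction μN both act down the slope.
So 139.9 = 57.901 + μ × 178.200, giving μ = (139.9 − 57.901) / 178.200 = 0.4602.

0.46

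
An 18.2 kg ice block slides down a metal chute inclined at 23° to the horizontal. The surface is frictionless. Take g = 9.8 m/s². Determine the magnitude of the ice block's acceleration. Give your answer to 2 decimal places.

3.83 m/s²

Resolving the weight along the incline: the component pulling the ice block down the slope is mg sin 23° = 18.2 × 9.8 × 0.3907 = 69.685 N, and the normal force is N = mg cos 23° = 18.2 × 9.8 × 0.9205 = 164.180 N.
With no friction the net force along the incline is 69.685 N, so a = g sin 23° = 69.685 / 18.2 = 3.8288 m/s².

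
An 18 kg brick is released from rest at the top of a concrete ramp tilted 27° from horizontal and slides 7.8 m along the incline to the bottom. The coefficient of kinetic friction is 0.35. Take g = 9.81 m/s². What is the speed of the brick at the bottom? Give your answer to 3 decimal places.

4.664 m/s

The weight component along the incline is mg sin 27° = 80.166 N and the normal force is N = mg cos 27° = 157.334 N.
Friction up the slope is f = μN = 0.35 × 157.334 = 55.067 N, so the net downslope force is 80.166 − 55.067 = 25.099 N and a = 25.099 / 18 = 1.3944 m/s².
Starting from rest over a distance of 7.8 m, v² = 2aL = 2 × 1.3944 × 7.8 = 21.7526, so v = 4.6640 m/s.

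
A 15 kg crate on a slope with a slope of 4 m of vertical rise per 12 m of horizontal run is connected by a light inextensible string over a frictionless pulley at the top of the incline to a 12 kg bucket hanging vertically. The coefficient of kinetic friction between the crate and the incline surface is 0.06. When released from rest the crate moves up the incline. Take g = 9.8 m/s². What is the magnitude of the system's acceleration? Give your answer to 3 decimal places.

2.324 m/s²

For the crate on the incline: the weight component along the slope is m₁g sin 18.43° = 15 × 9.8 × 0.3162 = 46.481 N and the normal force is N = m₁g cos 18.43° = 139.456 N.
Kinetic friction opposes the crate's motion up the incline: f = μN = 0.06 × 139.456 = 8.367 N acting down the slope.
Newton's second law for the crate (up-slope positive): T − 46.481 − 8.367 = 15 a. For the hanging bucket (downward positive): 12 × 9.8 − T = 12 a.
Adding the two equations eliminates T: 62.752 = 27 a, so a = 2.3241 m/s².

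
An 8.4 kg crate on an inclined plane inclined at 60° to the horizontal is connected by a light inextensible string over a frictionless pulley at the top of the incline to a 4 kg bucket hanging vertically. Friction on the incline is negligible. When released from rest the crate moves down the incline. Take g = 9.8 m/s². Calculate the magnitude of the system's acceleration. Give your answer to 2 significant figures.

For the crate on the incline: the weight component along the slope is m₁g sin 60° = 8.4 × 9.8 × 0.8660 = 71.289 N and the normal force is N = m₁g cos 60° = 41.160 N.
Newton's second law for the crate (down-slope positive): 71.289 − T = 8.4 a. For the hanging bucket (upward positive): T − 4 × 9.8 = 4 a.
Adding the two equations eliminates T: 32.089 = 12.4 a, so a = 2.5878 m/s².

2.6 m/s²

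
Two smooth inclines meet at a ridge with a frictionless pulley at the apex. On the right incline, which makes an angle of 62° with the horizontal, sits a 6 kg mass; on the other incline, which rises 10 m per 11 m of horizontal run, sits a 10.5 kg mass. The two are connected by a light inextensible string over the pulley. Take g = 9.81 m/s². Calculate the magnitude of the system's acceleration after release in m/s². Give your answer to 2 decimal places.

Resolve each weight along its own incline: the 6 kg mass has component 6 × 9.81 × sin 62° = 51.970 N down its slope, and the 10.5 kg mass has 10.5 × 9.81 × sin 42.27° = 69.289 N down its slope.
The 10.5 kg side's 69.289 N exceeds the other side's 51.970 N, so that mass slides down and the 6 kg mass slides up. Taking that direction as positive, Newton's second law for the whole system gives 69.289 − 51.970 = (6 + 10.5) a, so a = 17.319 / 16.5 = 1.0496 m/s².

1.05 m/s²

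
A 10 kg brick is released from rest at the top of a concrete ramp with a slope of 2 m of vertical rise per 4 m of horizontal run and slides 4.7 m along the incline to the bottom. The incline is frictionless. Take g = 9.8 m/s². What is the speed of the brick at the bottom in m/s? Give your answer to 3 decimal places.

6.419 m/s

The weight component along the incline is mg sin 26.57° = 43.827 N and the normal force is N = mg cos 26.57° = 87.654 N.
With no friction, a = g sin 26.57° = 4.3827 m/s².
Starting from rest over a distance of 4.7 m, v² = 2aL = 2 × 4.3827 × 4.7 = 41.1974, so v = 6.4185 m/s.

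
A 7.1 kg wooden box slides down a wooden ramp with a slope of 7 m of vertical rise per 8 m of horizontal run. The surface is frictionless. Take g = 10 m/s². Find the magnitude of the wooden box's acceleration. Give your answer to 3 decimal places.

6.585 m/s²

Resolving the weight along the incline: the component pulling the wooden box down the slope is mg sin 41.19° = 7.1 × 10 × 0.6585 = 46.753 N, and the normal force is N = mg cos 41.19° = 7.1 × 10 × 0.7526 = 53.435 N.
With no friction the net force along the incline is 46.753 N, so a = g sin 41.19° = 46.753 / 7.1 = 6.5849 m/s².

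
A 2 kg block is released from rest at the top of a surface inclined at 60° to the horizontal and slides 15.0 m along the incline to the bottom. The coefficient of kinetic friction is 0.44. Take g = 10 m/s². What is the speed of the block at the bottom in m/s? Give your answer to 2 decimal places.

13.92 m/s

The weight component along the incline is mg sin 60° = 17.321 N and the normal force is N = mg cos 60° = 10.000 N.
Friction up the slope is f = μN = 0.44 × 10.000 = 4.400 N, so the net downslope force is 17.321 − 4.400 = 12.921 N and a = 12.921 / 2 = 6.4605 m/s².
Starting from rest over a distance of 15.0 m, v² = 2aL = 2 × 6.4605 × 15.0 = 193.8150, so v = 13.9217 m/s.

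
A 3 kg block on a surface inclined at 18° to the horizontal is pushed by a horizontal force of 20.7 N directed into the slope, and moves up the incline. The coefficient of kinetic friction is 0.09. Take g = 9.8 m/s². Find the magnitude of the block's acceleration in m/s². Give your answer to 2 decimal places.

The horizontal push has components F cos 18° = 20.7 × 0.9511 = 19.688 N up the incline and F sin 18° = 20.7 × 0.3090 = 6.396 N pressing into the surface.
The normal force is therefore N = mg cos 18° + F sin 18° = 27.962 + 6.396 = 34.358 N, and kinetic friction down the slope is μN = 0.09 × 34.358 = 3.092 N.
Along the incline: F cos 18° − mg sin 18° − μN = ma, so 19.688 − 9.085 − 3.092 = 3 a, giving a = 2.5037 m/s².

2.50 m/s²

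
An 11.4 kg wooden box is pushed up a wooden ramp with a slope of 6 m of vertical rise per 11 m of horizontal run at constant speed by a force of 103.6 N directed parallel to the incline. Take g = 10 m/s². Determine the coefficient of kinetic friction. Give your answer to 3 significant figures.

At constant speed ΣF = 0 along the incline. The applied 103.6 N acts up the slope; the weight component mg sin 28.61° = 54.589 N and kinetic friction μN both act down the slope.
So 103.6 = 54.589 + μ × 100.080, giving μ = (103.6 − 54.589) / 100.080 = 0.4897.

0.490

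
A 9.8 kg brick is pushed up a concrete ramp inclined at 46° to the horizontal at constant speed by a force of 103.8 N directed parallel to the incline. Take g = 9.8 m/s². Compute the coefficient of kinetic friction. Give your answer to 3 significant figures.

0.520

At constant speed ΣF = 0 along the incline. The applied 103.8 N acts up the slope; the weight component mg sin 46° = 69.085 N and kinetic friction μN both act down the slope.
So 103.8 = 69.085 + μ × 66.715, giving μ = (103.8 − 69.085) / 66.715 = 0.5203.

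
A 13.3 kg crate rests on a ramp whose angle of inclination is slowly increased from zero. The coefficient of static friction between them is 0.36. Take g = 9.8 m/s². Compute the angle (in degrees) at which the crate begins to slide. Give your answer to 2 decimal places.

19.80°

At the threshold of sliding, static friction is at its maximum μ_s N and exactly balances the weight component along the incline: mg sin θ = μ_s mg cos θ.
Hence tan θ = μ_s = 0.36, so θ = arctan(0.36) = 19.7989°.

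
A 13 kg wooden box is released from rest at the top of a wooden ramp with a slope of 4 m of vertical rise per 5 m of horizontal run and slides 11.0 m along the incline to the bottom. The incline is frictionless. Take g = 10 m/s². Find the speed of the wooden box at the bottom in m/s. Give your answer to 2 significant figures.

The weight component along the incline is mg sin 38.66° = 81.210 N and the normal force is N = mg cos 38.66° = 101.513 N.
With no friction, a = g sin 38.66° = 6.2470 m/s².
Starting from rest over a distance of 11.0 m, v² = 2aL = 2 × 6.2470 × 11.0 = 137.4340, so v = 11.7232 m/s.

12 m/s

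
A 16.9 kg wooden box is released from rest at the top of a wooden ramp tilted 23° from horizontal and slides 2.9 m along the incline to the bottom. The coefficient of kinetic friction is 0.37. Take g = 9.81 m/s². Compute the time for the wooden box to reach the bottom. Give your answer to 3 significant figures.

3.43 s

The weight component along the incline is mg sin 23° = 64.779 N and the normal force is N = mg cos 23° = 152.610 N.
Friction up the slope is f = μN = 0.37 × 152.610 = 56.466 N, so the net downslope force is 64.779 − 56.466 = 8.313 N and a = 8.313 / 16.9 = 0.4919 m/s².
Starting from rest, L = ½at², so t = √(2L/a) = √(2 × 2.9 / 0.4919) = 3.4338 s.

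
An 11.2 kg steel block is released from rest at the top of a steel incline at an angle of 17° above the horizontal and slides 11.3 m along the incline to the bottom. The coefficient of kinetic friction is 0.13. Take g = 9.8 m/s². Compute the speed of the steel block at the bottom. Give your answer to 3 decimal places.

6.101 m/s

The weight component along the incline is mg sin 17° = 32.091 N and the normal force is N = mg cos 17° = 104.964 N.
Friction up the slope is f = μN = 0.13 × 104.964 = 13.645 N, so the net downslope force is 32.091 − 13.645 = 18.446 N and a = 18.446 / 11.2 = 1.6470 m/s².
Starting from rest over a distance of 11.3 m, v² = 2aL = 2 × 1.6470 × 11.3 = 37.2222, so v = 6.1010 m/s.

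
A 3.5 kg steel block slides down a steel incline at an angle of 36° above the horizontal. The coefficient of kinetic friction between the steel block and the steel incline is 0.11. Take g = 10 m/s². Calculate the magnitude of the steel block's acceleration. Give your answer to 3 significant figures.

4.99 m/s²

Resolving the weight along the incline: the component pulling the steel block down the slope is mg sin 36° = 3.5 × 10 × 0.5878 = 20.573 N, and the normal force is N = mg cos 36° = 3.5 × 10 × 0.8090 = 28.315 N.
Kinetic friction acts up the slope with magnitude f = μN = 0.11 × 28.315 = 3.115 N.
Net force along the incline is 20.573 − 3.115 = 17.458 N, so a = 17.458 / 3.5 = 4.9880 m/s².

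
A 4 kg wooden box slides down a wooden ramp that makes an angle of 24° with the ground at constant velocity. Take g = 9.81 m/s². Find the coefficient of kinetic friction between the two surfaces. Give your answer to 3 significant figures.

0.445

At constant velocity the net force along the incline is zero: mg sin 24° = μ mg cos 24°.
So μ = tan 24° = 0.4067 / 0.9135 = 0.4452.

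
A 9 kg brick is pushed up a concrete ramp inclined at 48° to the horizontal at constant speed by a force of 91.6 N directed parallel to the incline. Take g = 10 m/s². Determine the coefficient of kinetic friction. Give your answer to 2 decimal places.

0.41

At constant speed ΣF = 0 along the incline. The applied 91.6 N acts up the slope; the weight component mg sin 48° = 66.883 N and kinetic friction μN both act down the slope.
So 91.6 = 66.883 + μ × 60.222, giving μ = (91.6 − 66.883) / 60.222 = 0.4104.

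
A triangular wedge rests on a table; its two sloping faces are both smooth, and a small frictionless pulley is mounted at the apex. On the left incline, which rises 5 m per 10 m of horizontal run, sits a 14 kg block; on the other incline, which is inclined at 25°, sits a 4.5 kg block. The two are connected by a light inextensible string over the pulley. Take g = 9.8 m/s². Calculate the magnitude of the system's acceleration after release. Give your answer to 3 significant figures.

Resolve each weight along its own incline: the 14 kg mass has component 14 × 9.8 × sin 26.57° = 61.358 N down its slope, and the 4.5 kg mass has 4.5 × 9.8 × sin 25° = 18.637 N down its slope.
The 14 kg side's 61.358 N exceeds the other side's 18.637 N, so that mass slides down and the 4.5 kg mass slides up. Taking that direction as positive, Newton's second law for the whole system gives 61.358 − 18.637 = (14 + 4.5) a, so a = 42.721 / 18.5 = 2.3092 m/s².

2.31 m/s²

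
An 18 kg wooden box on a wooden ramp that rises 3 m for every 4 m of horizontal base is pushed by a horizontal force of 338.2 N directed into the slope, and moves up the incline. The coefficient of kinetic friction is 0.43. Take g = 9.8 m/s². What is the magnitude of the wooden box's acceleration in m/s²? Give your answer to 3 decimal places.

0.932 m/s²

The horizontal push has components F cos 36.87° = 338.2 × 0.8000 = 270.560 N up the incline and F sin 36.87° = 338.2 × 0.6000 = 202.920 N pressing into the surface.
The normal force is therefore N = mg cos 36.87° + F sin 36.87° = 141.120 + 202.920 = 344.040 N, and kinetic friction down the slope is μN = 0.43 × 344.040 = 147.937 N.
Along the incline: F cos 36.87° − mg sin 36.87° − μN = ma, so 270.560 − 105.840 − 147.937 = 18 a, giving a = 0.9324 m/s².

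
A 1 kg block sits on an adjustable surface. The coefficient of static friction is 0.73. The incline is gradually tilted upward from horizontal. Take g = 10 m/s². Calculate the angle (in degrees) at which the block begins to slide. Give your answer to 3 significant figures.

36.1°

At the threshold of sliding, static friction is at its maximum μ_s N and exactly balances the weight component along the incline: mg sin θ = μ_s mg cos θ.
Hence tan θ = μ_s = 0.73, so θ = arctan(0.73) = 36.1294°.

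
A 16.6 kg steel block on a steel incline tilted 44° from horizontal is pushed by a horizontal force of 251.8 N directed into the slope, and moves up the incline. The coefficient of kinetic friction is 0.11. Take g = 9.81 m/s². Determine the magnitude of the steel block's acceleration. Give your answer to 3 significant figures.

The horizontal push has components F cos 44° = 251.8 × 0.7193 = 181.120 N up the incline and F sin 44° = 251.8 × 0.6947 = 174.925 N pressing into the surface.
The normal force is therefore N = mg cos 44° + F sin 44° = 117.135 + 174.925 = 292.060 N, and kinetic friction down the slope is μN = 0.11 × 292.060 = 32.127 N.
Along the incline: F cos 44° − mg sin 44° − μN = ma, so 181.120 − 113.129 − 32.127 = 16.6 a, giving a = 2.1605 m/s².

2.16 m/s²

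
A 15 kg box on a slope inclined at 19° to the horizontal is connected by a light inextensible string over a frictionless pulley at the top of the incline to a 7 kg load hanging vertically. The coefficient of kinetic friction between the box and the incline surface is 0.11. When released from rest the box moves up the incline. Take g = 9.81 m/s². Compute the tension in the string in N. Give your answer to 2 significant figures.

67 N

For the box on the incline: the weight component along the slope is m₁g sin 19° = 15 × 9.81 × 0.3256 = 47.912 N and the normal force is N = m₁g cos 19° = 139.133 N.
Kinetic friction opposes the box's motion up the incline: f = μN = 0.11 × 139.133 = 15.305 N acting down the slope.
Newton's second law for the box (up-slope positive): T − 47.912 − 15.305 = 15 a. For the hanging load (downward positive): 7 × 9.81 − T = 7 a.
Adding the two equations eliminates T: 5.453 = 22 a, so a = 0.2479 m/s².
Then from the hanging load's equation, T = 7 × (9.81 − 0.2479) = 66.935 N.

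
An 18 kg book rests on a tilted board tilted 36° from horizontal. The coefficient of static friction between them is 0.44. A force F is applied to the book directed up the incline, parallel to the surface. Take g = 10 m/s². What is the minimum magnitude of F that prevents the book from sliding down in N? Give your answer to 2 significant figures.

42 N

The normal force is N = mg cos 36° = 145.623 N. With F at its minimum the book is on the verge of sliding down, so static friction is at its maximum μ_s N = 0.44 × 145.623 = 64.074 N and acts up the slope.
Equilibrium along the incline: F + μ_s N = mg sin 36°, so F = 105.801 − 64.074 = 41.727 N.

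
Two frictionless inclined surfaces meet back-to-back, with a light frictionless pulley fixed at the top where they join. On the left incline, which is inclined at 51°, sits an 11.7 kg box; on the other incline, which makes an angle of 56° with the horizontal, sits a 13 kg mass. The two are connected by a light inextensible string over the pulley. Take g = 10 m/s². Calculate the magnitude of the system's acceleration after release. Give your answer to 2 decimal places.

Resolve each weight along its own incline: the 11.7 kg mass has component 11.7 × 10 × sin 51° = 90.926 N down its slope, and the 13 kg mass has 13 × 10 × sin 56° = 107.775 N down its slope.
The 13 kg side's 107.775 N exceeds the other side's 90.926 N, so that mass slides down and the 11.7 kg mass slides up. Taking that direction as positive, Newton's second law for the whole system gives 107.775 − 90.926 = (11.7 + 13) a, so a = 16.849 / 24.7 = 0.6821 m/s².

0.68 m/s²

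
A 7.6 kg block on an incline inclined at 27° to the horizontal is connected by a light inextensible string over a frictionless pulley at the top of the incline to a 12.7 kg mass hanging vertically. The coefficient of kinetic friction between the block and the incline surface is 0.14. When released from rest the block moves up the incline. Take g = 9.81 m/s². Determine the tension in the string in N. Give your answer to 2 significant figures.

For the block on the incline: the weight component along the slope is m₁g sin 27° = 7.6 × 9.81 × 0.4540 = 33.848 N and the normal force is N = m₁g cos 27° = 66.430 N.
Kinetic friction opposes the block's motion up the incline: f = μN = 0.14 × 66.430 = 9.300 N acting down the slope.
Newton's second law for the block (up-slope positive): T − 33.848 − 9.300 = 7.6 a. For the hanging mass (downward positive): 12.7 × 9.81 − T = 12.7 a.
Adding the two equations eliminates T: 81.439 = 20.3 a, so a = 4.0118 m/s².
Then from the hanging mass's equation, T = 12.7 × (9.81 − 4.0118) = 73.637 N.

74 N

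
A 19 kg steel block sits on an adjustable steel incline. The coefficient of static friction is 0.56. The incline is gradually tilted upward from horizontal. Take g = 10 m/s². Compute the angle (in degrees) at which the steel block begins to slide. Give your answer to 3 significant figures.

At the threshold of sliding, static friction is at its maximum μ_s N and exactly balances the weight component along the incline: mg sin θ = μ_s mg cos θ.
Hence tan θ = μ_s = 0.56, so θ = arctan(0.56) = 29.2488°.

29.2°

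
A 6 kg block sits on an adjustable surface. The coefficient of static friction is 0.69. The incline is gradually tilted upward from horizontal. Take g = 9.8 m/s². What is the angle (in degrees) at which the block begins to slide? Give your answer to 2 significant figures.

35°

At the threshold of sliding, static friction is at its maximum μ_s N and exactly balances the weight component along the incline: mg sin θ = μ_s mg cos θ.
Hence tan θ = μ_s = 0.69, so θ = arctan(0.69) = 34.6057°.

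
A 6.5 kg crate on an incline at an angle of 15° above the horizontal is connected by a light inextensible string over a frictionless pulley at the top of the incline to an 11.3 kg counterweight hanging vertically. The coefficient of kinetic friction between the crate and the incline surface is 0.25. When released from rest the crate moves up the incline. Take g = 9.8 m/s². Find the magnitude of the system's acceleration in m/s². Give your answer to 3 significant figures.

4.43 m/s²

For the crate on the incline: the weight component along the slope is m₁g sin 15° = 6.5 × 9.8 × 0.2588 = 16.486 N and the normal force is N = m₁g cos 15° = 61.529 N.
Kinetic friction opposes the crate's motion up the incline: f = μN = 0.25 × 61.529 = 15.382 N acting down the slope.
Newton's second law for the crate (up-slope positive): T − 16.486 − 15.382 = 6.5 a. For the hanging counterweight (downward positive): 11.3 × 9.8 − T = 11.3 a.
Adding the two equations eliminates T: 78.872 = 17.8 a, so a = 4.4310 m/s².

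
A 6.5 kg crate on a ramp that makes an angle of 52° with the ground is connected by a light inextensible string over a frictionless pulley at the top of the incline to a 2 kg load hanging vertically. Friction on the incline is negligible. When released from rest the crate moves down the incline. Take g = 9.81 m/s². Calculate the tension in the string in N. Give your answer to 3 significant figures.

For the crate on the incline: the weight component along the slope is m₁g sin 52° = 6.5 × 9.81 × 0.7880 = 50.247 N and the normal force is N = m₁g cos 52° = 39.258 N.
Newton's second law for the crate (down-slope positive): 50.247 − T = 6.5 a. For the hanging load (upward positive): T − 2 × 9.81 = 2 a.
Adding the two equations eliminates T: 30.627 = 8.5 a, so a = 3.6032 m/s².
Then from the hanging load's equation, T = 2 × (9.81 + 3.6032) = 26.826 N.

26.8 N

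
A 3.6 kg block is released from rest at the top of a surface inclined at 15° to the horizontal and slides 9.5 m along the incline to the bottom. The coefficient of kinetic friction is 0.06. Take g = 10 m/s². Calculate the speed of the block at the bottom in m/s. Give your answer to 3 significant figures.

The weight component along the incline is mg sin 15° = 9.317 N and the normal force is N = mg cos 15° = 34.773 N.
Friction up the slope is f = μN = 0.06 × 34.773 = 2.086 N, so the net downslope force is 9.317 − 2.086 = 7.231 N and a = 7.231 / 3.6 = 2.0086 m/s².
Starting from rest over a distance of 9.5 m, v² = 2aL = 2 × 2.0086 × 9.5 = 38.1634, so v = 6.1777 m/s.

6.18 m/s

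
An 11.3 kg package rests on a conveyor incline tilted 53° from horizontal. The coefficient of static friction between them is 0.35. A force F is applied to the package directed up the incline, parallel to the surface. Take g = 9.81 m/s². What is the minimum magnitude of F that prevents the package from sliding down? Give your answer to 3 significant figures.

The normal force is N = mg cos 53° = 66.713 N. With F at its minimum the package is on the verge of sliding down, so static friction is at its maximum μ_s N = 0.35 × 66.713 = 23.350 N and acts up the slope.
Equilibrium along the incline: F + μ_s N = mg sin 53°, so F = 88.531 − 23.350 = 65.181 N.

65.2 N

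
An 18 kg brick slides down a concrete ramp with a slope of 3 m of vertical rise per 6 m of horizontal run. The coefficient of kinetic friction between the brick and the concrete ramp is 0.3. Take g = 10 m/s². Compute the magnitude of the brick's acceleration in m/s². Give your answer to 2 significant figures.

Resolving the weight along the incline: the component pulling the brick down the slope is mg sin 26.57° = 18 × 10 × 0.4472 = 80.496 N, and the normal force is N = mg cos 26.57° = 18 × 10 × 0.8944 = 160.992 N.
Kinetic friction acts up the slope with magnitude f = μN = 0.3 × 160.992 = 48.298 N.
Net force along the incline is 80.496 − 48.298 = 32.198 N, so a = 32.198 / 18 = 1.7888 m/s².

1.8 m/s²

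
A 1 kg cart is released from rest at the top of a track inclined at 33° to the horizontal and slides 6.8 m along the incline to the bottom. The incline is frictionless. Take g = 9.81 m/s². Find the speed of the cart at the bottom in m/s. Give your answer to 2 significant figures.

8.5 m/s

The weight component along the incline is mg sin 33° = 5.343 N and the normal force is N = mg cos 33° = 8.227 N.
With no friction, a = g sin 33° = 5.3429 m/s².
Starting from rest over a distance of 6.8 m, v² = 2aL = 2 × 5.3429 × 6.8 = 72.6634, so v = 8.5243 m/s.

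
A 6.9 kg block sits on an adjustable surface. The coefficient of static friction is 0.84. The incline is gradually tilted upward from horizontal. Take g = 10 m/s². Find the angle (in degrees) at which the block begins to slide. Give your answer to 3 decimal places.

At the threshold of sliding, static friction is at its maximum μ_s N and exactly balances the weight component along the incline: mg sin θ = μ_s mg cos θ.
Hence tan θ = μ_s = 0.84, so θ = arctan(0.84) = 40.0303°.

40.030°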